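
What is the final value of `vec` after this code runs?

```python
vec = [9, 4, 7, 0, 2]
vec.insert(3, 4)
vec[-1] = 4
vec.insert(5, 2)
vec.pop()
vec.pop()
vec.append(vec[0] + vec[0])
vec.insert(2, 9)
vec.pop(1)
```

[9, 9, 7, 4, 0, 18]

insert 4 at 3 → [9, 4, 7, 4, 0, 2]
vec[-1] = 4 → [9, 4, 7, 4, 0, 4]
insert 2 at 5 → [9, 4, 7, 4, 0, 2, 4]
pop() removes 4 → [9, 4, 7, 4, 0, 2]
pop() removes 2 → [9, 4, 7, 4, 0]
append vec[0]+vec[0] = 9+9 = 18 → [9, 4, 7, 4, 0, 18]
insert 9 at 2 → [9, 4, 9, 7, 4, 0, 18]
pop(1) removes 4 → [9, 9, 7, 4, 0, 18]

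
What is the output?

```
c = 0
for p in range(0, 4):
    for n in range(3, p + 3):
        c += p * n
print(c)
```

p=1,n=3: c = 0+3 = 3
p=2,n=3: c = 3+6 = 9
p=2,n=4: c = 9+8 = 17
p=3,n=3: c = 17+9 = 26
p=3,n=4: c = 26+12 = 38
p=3,n=5: c = 38+15 = 53

53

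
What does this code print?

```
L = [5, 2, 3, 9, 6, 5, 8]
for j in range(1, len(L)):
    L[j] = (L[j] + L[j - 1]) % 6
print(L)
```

j=1: L[1] = (2+5)%6 = 1 → [5, 1, 3, 9, 6, 5, 8]
j=2: L[2] = (3+1)%6 = 4 → [5, 1, 4, 9, 6, 5, 8]
j=3: L[3] = (9+4)%6 = 1 → [5, 1, 4, 1, 6, 5, 8]
j=4: L[4] = (6+1)%6 = 1 → [5, 1, 4, 1, 1, 5, 8]
j=5: L[5] = (5+1)%6 = 0 → [5, 1, 4, 1, 1, 0, 8]
j=6: L[6] = (8+0)%6 = 2 → [5, 1, 4, 1, 1, 0, 2]

[5, 1, 4, 1, 1, 0, 2]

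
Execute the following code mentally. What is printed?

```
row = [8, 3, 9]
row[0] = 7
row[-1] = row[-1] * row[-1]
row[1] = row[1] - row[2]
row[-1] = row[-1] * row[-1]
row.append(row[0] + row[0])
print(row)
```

[7, -78, 6561, 14]

row[0] = 7 → [7, 3, 9]
row[-1] = row[-1]*row[-1] = 9*9 = 81 → [7, 3, 81]
row[1] = row[1]-row[2] = 3-81 = -78 → [7, -78, 81]
row[-1] = row[-1]*row[-1] = 81*81 = 6561 → [7, -78, 6561]
append row[0]+row[0] = 7+7 = 14 → [7, -78, 6561, 14]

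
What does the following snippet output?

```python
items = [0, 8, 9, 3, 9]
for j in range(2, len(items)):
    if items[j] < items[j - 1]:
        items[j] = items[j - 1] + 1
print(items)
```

j=2: 9>=8, unchanged → [0, 8, 9, 3, 9]
j=3: 3<9, items[3] = 9+1 = 10 → [0, 8, 9, 10, 9]
j=4: 9<10, items[4] = 10+1 = 11 → [0, 8, 9, 10, 11]

[0, 8, 9, 10, 11]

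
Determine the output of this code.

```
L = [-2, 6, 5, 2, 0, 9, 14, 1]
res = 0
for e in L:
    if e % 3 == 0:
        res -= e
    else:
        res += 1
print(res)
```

-10

e=-2: not %3==0, res = 0+1 = 1
e=6: %3==0, res = 1-6 = -5
e=5: not %3==0, res = (-5)+1 = -4
e=2: not %3==0, res = (-4)+1 = -3
e=0: %3==0, res = (-3)-0 = -3
e=9: %3==0, res = (-3)-9 = -12
e=14: not %3==0, res = (-12)+1 = -11
e=1: not %3==0, res = (-11)+1 = -10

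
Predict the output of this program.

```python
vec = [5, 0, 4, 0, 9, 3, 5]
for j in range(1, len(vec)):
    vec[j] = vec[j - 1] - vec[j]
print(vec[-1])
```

j=1: vec[1] = 5-0 = 5 → [5, 5, 4, 0, 9, 3, 5]
j=2: vec[2] = 5-4 = 1 → [5, 5, 1, 0, 9, 3, 5]
j=3: vec[3] = 1-0 = 1 → [5, 5, 1, 1, 9, 3, 5]
j=4: vec[4] = 1-9 = -8 → [5, 5, 1, 1, -8, 3, 5]
j=5: vec[5] = (-8)-3 = -11 → [5, 5, 1, 1, -8, -11, 5]
j=6: vec[6] = (-11)-5 = -16 → [5, 5, 1, 1, -8, -11, -16]

-16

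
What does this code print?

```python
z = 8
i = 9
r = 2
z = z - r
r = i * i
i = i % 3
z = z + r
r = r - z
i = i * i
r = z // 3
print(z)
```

87

z = 8-2 = 6
r = 9*9 = 81
i = 9%3 = 0
z = 6+81 = 87
r = 81-87 = -6
i = 0*0 = 0
r = 87//3 = 29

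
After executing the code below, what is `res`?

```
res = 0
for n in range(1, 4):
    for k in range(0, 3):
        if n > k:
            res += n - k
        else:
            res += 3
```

n=1,k=0: 1>0, res = 0+1 = 1
n=1,k=1: not 1>1, res = 1+3 = 4
n=1,k=2: not 1>2, res = 4+3 = 7
n=2,k=0: 2>0, res = 7+2 = 9
n=2,k=1: 2>1, res = 9+1 = 10
n=2,k=2: not 2>2, res = 10+3 = 13
n=3,k=0: 3>0, res = 13+3 = 16
n=3,k=1: 3>1, res = 16+2 = 18
n=3,k=2: 3>2, res = 18+1 = 19

19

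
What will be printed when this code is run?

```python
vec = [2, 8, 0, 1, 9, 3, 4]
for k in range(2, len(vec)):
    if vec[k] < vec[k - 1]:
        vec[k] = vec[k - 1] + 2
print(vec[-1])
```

k=2: 0<8, vec[2] = 8+2 = 10 → [2, 8, 10, 1, 9, 3, 4]
k=3: 1<10, vec[3] = 10+2 = 12 → [2, 8, 10, 12, 9, 3, 4]
k=4: 9<12, vec[4] = 12+2 = 14 → [2, 8, 10, 12, 14, 3, 4]
k=5: 3<14, vec[5] = 14+2 = 16 → [2, 8, 10, 12, 14, 16, 4]
k=6: 4<16, vec[6] = 16+2 = 18 → [2, 8, 10, 12, 14, 16, 18]

18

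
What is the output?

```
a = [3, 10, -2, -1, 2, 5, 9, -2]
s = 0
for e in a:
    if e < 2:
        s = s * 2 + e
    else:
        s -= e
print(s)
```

e=3: not <2, s = 0-3 = -3
e=10: not <2, s = (-3)-10 = -13
e=-2: <2, s = (-13)*2+(-2) = -28
e=-1: <2, s = (-28)*2+(-1) = -57
e=2: not <2, s = (-57)-2 = -59
e=5: not <2, s = (-59)-5 = -64
e=9: not <2, s = (-64)-9 = -73
e=-2: <2, s = (-73)*2+(-2) = -148

-148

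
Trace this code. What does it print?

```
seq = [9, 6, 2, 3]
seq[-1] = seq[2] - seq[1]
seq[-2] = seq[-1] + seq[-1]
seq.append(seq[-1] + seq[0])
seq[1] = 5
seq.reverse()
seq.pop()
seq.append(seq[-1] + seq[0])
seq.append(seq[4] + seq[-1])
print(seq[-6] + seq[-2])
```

15

seq[-1] = seq[2]-seq[1] = 2-6 = -4 → [9, 6, 2, -4]
seq[-2] = seq[-1]+seq[-1] = (-4)+(-4) = -8 → [9, 6, -8, -4]
append seq[-1]+seq[0] = (-4)+9 = 5 → [9, 6, -8, -4, 5]
seq[1] = 5 → [9, 5, -8, -4, 5]
reverse → [5, -4, -8, 5, 9]
pop() removes 9 → [5, -4, -8, 5]
append seq[-1]+seq[0] = 5+5 = 10 → [5, -4, -8, 5, 10]
append seq[4]+seq[-1] = 10+10 = 20 → [5, -4, -8, 5, 10, 20]
seq[-6]+seq[-2] = 5+10 = 15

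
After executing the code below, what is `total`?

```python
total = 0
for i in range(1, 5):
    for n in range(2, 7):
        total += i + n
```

i=1,n=2: total = 0+3 = 3
i=1,n=3: total = 3+4 = 7
i=1,n=4: total = 7+5 = 12
i=1,n=5: total = 12+6 = 18
i=1,n=6: total = 18+7 = 25
i=2,n=2: total = 25+4 = 29
i=2,n=3: total = 29+5 = 34
i=2,n=4: total = 34+6 = 40
i=2,n=5: total = 40+7 = 47
i=2,n=6: total = 47+8 = 55
i=3,n=2: total = 55+5 = 60
i=3,n=3: total = 60+6 = 66
i=3,n=4: total = 66+7 = 73
i=3,n=5: total = 73+8 = 81
i=3,n=6: total = 81+9 = 90
i=4,n=2: total = 90+6 = 96
i=4,n=3: total = 96+7 = 103
i=4,n=4: total = 103+8 = 111
i=4,n=5: total = 111+9 = 120
i=4,n=6: total = 120+10 = 130

130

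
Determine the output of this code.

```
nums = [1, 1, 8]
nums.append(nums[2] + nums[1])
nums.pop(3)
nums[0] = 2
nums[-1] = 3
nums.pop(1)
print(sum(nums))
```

5

append nums[2]+nums[1] = 8+1 = 9 → [1, 1, 8, 9]
pop(3) removes 9 → [1, 1, 8]
nums[0] = 2 → [2, 1, 8]
nums[-1] = 3 → [2, 1, 3]
pop(1) removes 1 → [2, 3]
sum = 5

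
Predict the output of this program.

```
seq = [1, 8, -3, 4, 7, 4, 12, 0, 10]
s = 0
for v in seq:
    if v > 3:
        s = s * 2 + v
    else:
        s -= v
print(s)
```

458

v=1: not >3, s = 0-1 = -1
v=8: >3, s = (-1)*2+8 = 6
v=-3: not >3, s = 6-(-3) = 9
v=4: >3, s = 9*2+4 = 22
v=7: >3, s = 22*2+7 = 51
v=4: >3, s = 51*2+4 = 106
v=12: >3, s = 106*2+12 = 224
v=0: not >3, s = 224-0 = 224
v=10: >3, s = 224*2+10 = 458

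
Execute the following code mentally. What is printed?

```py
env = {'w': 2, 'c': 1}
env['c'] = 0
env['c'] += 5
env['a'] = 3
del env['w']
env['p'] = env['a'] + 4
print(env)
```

{'c': 5, 'a': 3, 'p': 7}

env['c'] = 0 → {'w': 2, 'c': 0}
env['c'] = 0+5 = 5 → {'w': 2, 'c': 5}
env['a'] = 3 → {'w': 2, 'c': 5, 'a': 3}
del 'w' → {'c': 5, 'a': 3}
env['p'] = env['a']+4 = 7 → {'c': 5, 'a': 3, 'p': 7}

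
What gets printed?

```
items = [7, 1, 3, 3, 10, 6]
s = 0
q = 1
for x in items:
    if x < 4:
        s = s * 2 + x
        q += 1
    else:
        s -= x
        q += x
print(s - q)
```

x=7: not <4, s = 0-7 = -7; q=8
x=1: <4, s = (-7)*2+1 = -13; q=9
x=3: <4, s = (-13)*2+3 = -23; q=10
x=3: <4, s = (-23)*2+3 = -43; q=11
x=10: not <4, s = (-43)-10 = -53; q=21
x=6: not <4, s = (-53)-6 = -59; q=27
s-q = (-59)-27 = -86

-86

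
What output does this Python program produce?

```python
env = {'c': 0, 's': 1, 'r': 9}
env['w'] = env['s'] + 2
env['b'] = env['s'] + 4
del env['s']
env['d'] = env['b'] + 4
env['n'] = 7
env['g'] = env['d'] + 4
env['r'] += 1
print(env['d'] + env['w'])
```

env['w'] = env['s']+2 = 3 → {'c': 0, 's': 1, 'r': 9, 'w': 3}
env['b'] = env['s']+4 = 5 → {'c': 0, 's': 1, 'r': 9, 'w': 3, 'b': 5}
del 's' → {'c': 0, 'r': 9, 'w': 3, 'b': 5}
env['d'] = env['b']+4 = 9 → {'c': 0, 'r': 9, 'w': 3, 'b': 5, 'd': 9}
env['n'] = 7 → {'c': 0, 'r': 9, 'w': 3, 'b': 5, 'd': 9, 'n': 7}
env['g'] = env['d']+4 = 13 → {'c': 0, 'r': 9, 'w': 3, 'b': 5, 'd': 9, 'n': 7, 'g': 13}
env['r'] = 9+1 = 10 → {'c': 0, 'r': 10, 'w': 3, 'b': 5, 'd': 9, 'n': 7, 'g': 13}
env['d']+env['w'] = 9+3 = 12

12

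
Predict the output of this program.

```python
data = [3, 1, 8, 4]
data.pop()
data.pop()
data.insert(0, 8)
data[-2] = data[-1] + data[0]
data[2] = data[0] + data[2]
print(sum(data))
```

pop() removes 4 → [3, 1, 8]
pop() removes 8 → [3, 1]
insert 8 at 0 → [8, 3, 1]
data[-2] = data[-1]+data[0] = 1+8 = 9 → [8, 9, 1]
data[2] = data[0]+data[2] = 8+1 = 9 → [8, 9, 9]
sum = 26

26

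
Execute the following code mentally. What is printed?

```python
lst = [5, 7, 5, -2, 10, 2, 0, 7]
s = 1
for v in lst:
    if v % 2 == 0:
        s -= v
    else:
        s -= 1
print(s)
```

v=5: not even, s = 1-1 = 0
v=7: not even, s = 0-1 = -1
v=5: not even, s = (-1)-1 = -2
v=-2: even, s = (-2)-(-2) = 0
v=10: even, s = 0-10 = -10
v=2: even, s = (-10)-2 = -12
v=0: even, s = (-12)-0 = -12
v=7: not even, s = (-12)-1 = -13

-13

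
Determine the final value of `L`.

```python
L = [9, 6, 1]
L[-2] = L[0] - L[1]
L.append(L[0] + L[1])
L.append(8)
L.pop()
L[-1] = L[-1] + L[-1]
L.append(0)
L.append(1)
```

[9, 3, 1, 24, 0, 1]

L[-2] = L[0]-L[1] = 9-6 = 3 → [9, 3, 1]
append L[0]+L[1] = 9+3 = 12 → [9, 3, 1, 12]
append 8 → [9, 3, 1, 12, 8]
pop() removes 8 → [9, 3, 1, 12]
L[-1] = L[-1]+L[-1] = 12+12 = 24 → [9, 3, 1, 24]
append 0 → [9, 3, 1, 24, 0]
append 1 → [9, 3, 1, 24, 0, 1]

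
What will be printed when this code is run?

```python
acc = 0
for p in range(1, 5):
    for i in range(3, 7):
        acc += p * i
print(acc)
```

p=1,i=3: acc = 0+3 = 3
p=1,i=4: acc = 3+4 = 7
p=1,i=5: acc = 7+5 = 12
p=1,i=6: acc = 12+6 = 18
p=2,i=3: acc = 18+6 = 24
p=2,i=4: acc = 24+8 = 32
p=2,i=5: acc = 32+10 = 42
p=2,i=6: acc = 42+12 = 54
p=3,i=3: acc = 54+9 = 63
p=3,i=4: acc = 63+12 = 75
p=3,i=5: acc = 75+15 = 90
p=3,i=6: acc = 90+18 = 108
p=4,i=3: acc = 108+12 = 120
p=4,i=4: acc = 120+16 = 136
p=4,i=5: acc = 136+20 = 156
p=4,i=6: acc = 156+24 = 180

180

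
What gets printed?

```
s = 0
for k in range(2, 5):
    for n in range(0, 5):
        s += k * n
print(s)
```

90

k=2,n=0: s = 0+0 = 0
k=2,n=1: s = 0+2 = 2
k=2,n=2: s = 2+4 = 6
k=2,n=3: s = 6+6 = 12
k=2,n=4: s = 12+8 = 20
k=3,n=0: s = 20+0 = 20
k=3,n=1: s = 20+3 = 23
k=3,n=2: s = 23+6 = 29
k=3,n=3: s = 29+9 = 38
k=3,n=4: s = 38+12 = 50
k=4,n=0: s = 50+0 = 50
k=4,n=1: s = 50+4 = 54
k=4,n=2: s = 54+8 = 62
k=4,n=3: s = 62+12 = 74
k=4,n=4: s = 74+16 = 90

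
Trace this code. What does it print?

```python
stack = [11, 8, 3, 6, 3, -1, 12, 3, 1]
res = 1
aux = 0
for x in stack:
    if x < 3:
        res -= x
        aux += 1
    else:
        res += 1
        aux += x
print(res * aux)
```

384

x=11: not <3, res = 1+1 = 2; aux=11
x=8: not <3, res = 2+1 = 3; aux=19
x=3: not <3, res = 3+1 = 4; aux=22
x=6: not <3, res = 4+1 = 5; aux=28
x=3: not <3, res = 5+1 = 6; aux=31
x=-1: <3, res = 6-(-1) = 7; aux=32
x=12: not <3, res = 7+1 = 8; aux=44
x=3: not <3, res = 8+1 = 9; aux=47
x=1: <3, res = 9-1 = 8; aux=48
res*aux = 8*48 = 384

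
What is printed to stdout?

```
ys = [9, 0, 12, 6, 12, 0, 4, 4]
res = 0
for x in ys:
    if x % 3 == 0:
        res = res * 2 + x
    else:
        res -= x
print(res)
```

x=9: %3==0, res = 0*2+9 = 9
x=0: %3==0, res = 9*2+0 = 18
x=12: %3==0, res = 18*2+12 = 48
x=6: %3==0, res = 48*2+6 = 102
x=12: %3==0, res = 102*2+12 = 216
x=0: %3==0, res = 216*2+0 = 432
x=4: not %3==0, res = 432-4 = 428
x=4: not %3==0, res = 428-4 = 424

424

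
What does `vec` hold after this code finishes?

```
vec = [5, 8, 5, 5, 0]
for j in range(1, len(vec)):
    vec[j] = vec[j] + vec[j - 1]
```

[5, 13, 18, 23, 23]

j=1: vec[1] = 8+5 = 13 → [5, 13, 5, 5, 0]
j=2: vec[2] = 5+13 = 18 → [5, 13, 18, 5, 0]
j=3: vec[3] = 5+18 = 23 → [5, 13, 18, 23, 0]
j=4: vec[4] = 0+23 = 23 → [5, 13, 18, 23, 23]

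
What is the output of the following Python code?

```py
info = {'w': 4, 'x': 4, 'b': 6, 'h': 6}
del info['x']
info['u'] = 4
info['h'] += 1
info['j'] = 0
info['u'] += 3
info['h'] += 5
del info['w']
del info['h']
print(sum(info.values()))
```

13

del 'x' → {'w': 4, 'b': 6, 'h': 6}
info['u'] = 4 → {'w': 4, 'b': 6, 'h': 6, 'u': 4}
info['h'] = 6+1 = 7 → {'w': 4, 'b': 6, 'h': 7, 'u': 4}
info['j'] = 0 → {'w': 4, 'b': 6, 'h': 7, 'u': 4, 'j': 0}
info['u'] = 4+3 = 7 → {'w': 4, 'b': 6, 'h': 7, 'u': 7, 'j': 0}
info['h'] = 7+5 = 12 → {'w': 4, 'b': 6, 'h': 12, 'u': 7, 'j': 0}
del 'w' → {'b': 6, 'h': 12, 'u': 7, 'j': 0}
del 'h' → {'b': 6, 'u': 7, 'j': 0}
sum of values = 13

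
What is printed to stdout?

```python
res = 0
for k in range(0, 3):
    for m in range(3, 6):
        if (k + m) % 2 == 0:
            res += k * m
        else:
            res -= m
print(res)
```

k=0,m=3: odd sum, res = 0-3 = -3
k=0,m=4: even sum, res = (-3)+0 = -3
k=0,m=5: odd sum, res = (-3)-5 = -8
k=1,m=3: even sum, res = (-8)+3 = -5
k=1,m=4: odd sum, res = (-5)-4 = -9
k=1,m=5: even sum, res = (-9)+5 = -4
k=2,m=3: odd sum, res = (-4)-3 = -7
k=2,m=4: even sum, res = (-7)+8 = 1
k=2,m=5: odd sum, res = 1-5 = -4

-4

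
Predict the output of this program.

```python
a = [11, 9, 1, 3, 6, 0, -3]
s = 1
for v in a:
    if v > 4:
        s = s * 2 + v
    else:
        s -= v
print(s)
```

71

v=11: >4, s = 1*2+11 = 13
v=9: >4, s = 13*2+9 = 35
v=1: not >4, s = 35-1 = 34
v=3: not >4, s = 34-3 = 31
v=6: >4, s = 31*2+6 = 68
v=0: not >4, s = 68-0 = 68
v=-3: not >4, s = 68-(-3) = 71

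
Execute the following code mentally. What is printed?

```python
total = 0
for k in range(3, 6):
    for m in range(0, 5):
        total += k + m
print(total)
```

k=3,m=0: total = 0+3 = 3
k=3,m=1: total = 3+4 = 7
k=3,m=2: total = 7+5 = 12
k=3,m=3: total = 12+6 = 18
k=3,m=4: total = 18+7 = 25
k=4,m=0: total = 25+4 = 29
k=4,m=1: total = 29+5 = 34
k=4,m=2: total = 34+6 = 40
k=4,m=3: total = 40+7 = 47
k=4,m=4: total = 47+8 = 55
k=5,m=0: total = 55+5 = 60
k=5,m=1: total = 60+6 = 66
k=5,m=2: total = 66+7 = 73
k=5,m=3: total = 73+8 = 81
k=5,m=4: total = 81+9 = 90

90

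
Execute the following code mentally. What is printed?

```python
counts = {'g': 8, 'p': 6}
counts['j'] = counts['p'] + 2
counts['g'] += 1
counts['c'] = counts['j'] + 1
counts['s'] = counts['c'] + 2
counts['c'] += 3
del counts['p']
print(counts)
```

{'g': 9, 'j': 8, 'c': 12, 's': 11}

counts['j'] = counts['p']+2 = 8 → {'g': 8, 'p': 6, 'j': 8}
counts['g'] = 8+1 = 9 → {'g': 9, 'p': 6, 'j': 8}
counts['c'] = counts['j']+1 = 9 → {'g': 9, 'p': 6, 'j': 8, 'c': 9}
counts['s'] = counts['c']+2 = 11 → {'g': 9, 'p': 6, 'j': 8, 'c': 9, 's': 11}
counts['c'] = 9+3 = 12 → {'g': 9, 'p': 6, 'j': 8, 'c': 12, 's': 11}
del 'p' → {'g': 9, 'j': 8, 'c': 12, 's': 11}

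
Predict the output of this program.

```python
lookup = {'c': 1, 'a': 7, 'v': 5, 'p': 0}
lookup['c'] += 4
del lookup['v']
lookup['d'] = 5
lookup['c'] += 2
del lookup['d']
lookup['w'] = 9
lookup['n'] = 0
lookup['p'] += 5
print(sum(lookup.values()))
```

lookup['c'] = 1+4 = 5 → {'c': 5, 'a': 7, 'v': 5, 'p': 0}
del 'v' → {'c': 5, 'a': 7, 'p': 0}
lookup['d'] = 5 → {'c': 5, 'a': 7, 'p': 0, 'd': 5}
lookup['c'] = 5+2 = 7 → {'c': 7, 'a': 7, 'p': 0, 'd': 5}
del 'd' → {'c': 7, 'a': 7, 'p': 0}
lookup['w'] = 9 → {'c': 7, 'a': 7, 'p': 0, 'w': 9}
lookup['n'] = 0 → {'c': 7, 'a': 7, 'p': 0, 'w': 9, 'n': 0}
lookup['p'] = 0+5 = 5 → {'c': 7, 'a': 7, 'p': 5, 'w': 9, 'n': 0}
sum of values = 28

28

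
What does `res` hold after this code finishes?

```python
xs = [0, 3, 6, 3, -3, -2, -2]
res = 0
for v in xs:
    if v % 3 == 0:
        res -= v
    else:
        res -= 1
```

v=0: %3==0, res = 0-0 = 0
v=3: %3==0, res = 0-3 = -3
v=6: %3==0, res = (-3)-6 = -9
v=3: %3==0, res = (-9)-3 = -12
v=-3: %3==0, res = (-12)-(-3) = -9
v=-2: not %3==0, res = (-9)-1 = -10
v=-2: not %3==0, res = (-10)-1 = -11

-11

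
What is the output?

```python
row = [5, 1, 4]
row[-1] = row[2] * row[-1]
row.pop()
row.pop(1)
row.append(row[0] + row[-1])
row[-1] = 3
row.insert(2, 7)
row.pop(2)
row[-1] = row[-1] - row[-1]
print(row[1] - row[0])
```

-5

row[-1] = row[2]*row[-1] = 4*4 = 16 → [5, 1, 16]
pop() removes 16 → [5, 1]
pop(1) removes 1 → [5]
append row[0]+row[-1] = 5+5 = 10 → [5, 10]
row[-1] = 3 → [5, 3]
insert 7 at 2 → [5, 3, 7]
pop(2) removes 7 → [5, 3]
row[-1] = row[-1]-row[-1] = 3-3 = 0 → [5, 0]
row[1]-row[0] = 0-5 = -5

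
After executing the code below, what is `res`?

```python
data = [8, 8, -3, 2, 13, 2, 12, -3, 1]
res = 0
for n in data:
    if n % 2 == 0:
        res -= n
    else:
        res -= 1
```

n=8: even, res = 0-8 = -8
n=8: even, res = (-8)-8 = -16
n=-3: not even, res = (-16)-1 = -17
n=2: even, res = (-17)-2 = -19
n=13: not even, res = (-19)-1 = -20
n=2: even, res = (-20)-2 = -22
n=12: even, res = (-22)-12 = -34
n=-3: not even, res = (-34)-1 = -35
n=1: not even, res = (-35)-1 = -36

-36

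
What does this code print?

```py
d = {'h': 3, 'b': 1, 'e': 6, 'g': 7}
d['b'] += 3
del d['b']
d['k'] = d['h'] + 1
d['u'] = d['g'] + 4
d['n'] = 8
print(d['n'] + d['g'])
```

15

d['b'] = 1+3 = 4 → {'h': 3, 'b': 4, 'e': 6, 'g': 7}
del 'b' → {'h': 3, 'e': 6, 'g': 7}
d['k'] = d['h']+1 = 4 → {'h': 3, 'e': 6, 'g': 7, 'k': 4}
d['u'] = d['g']+4 = 11 → {'h': 3, 'e': 6, 'g': 7, 'k': 4, 'u': 11}
d['n'] = 8 → {'h': 3, 'e': 6, 'g': 7, 'k': 4, 'u': 11, 'n': 8}
d['n']+d['g'] = 8+7 = 15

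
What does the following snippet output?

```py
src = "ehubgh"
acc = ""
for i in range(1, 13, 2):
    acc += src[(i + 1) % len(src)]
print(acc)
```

ugeuge

i=1: add src[2]='u' → 'u'
i=3: add src[4]='g' → 'ug'
i=5: add src[0]='e' → 'uge'
i=7: add src[2]='u' → 'ugeu'
i=9: add src[4]='g' → 'ugeug'
i=11: add src[0]='e' → 'ugeuge'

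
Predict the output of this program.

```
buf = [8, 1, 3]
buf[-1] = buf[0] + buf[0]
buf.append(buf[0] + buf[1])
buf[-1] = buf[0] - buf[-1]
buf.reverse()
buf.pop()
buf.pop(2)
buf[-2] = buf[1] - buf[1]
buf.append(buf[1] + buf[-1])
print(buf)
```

[0, 16, 32]

buf[-1] = buf[0]+buf[0] = 8+8 = 16 → [8, 1, 16]
append buf[0]+buf[1] = 8+1 = 9 → [8, 1, 16, 9]
buf[-1] = buf[0]-buf[-1] = 8-9 = -1 → [8, 1, 16, -1]
reverse → [-1, 16, 1, 8]
pop() removes 8 → [-1, 16, 1]
pop(2) removes 1 → [-1, 16]
buf[-2] = buf[1]-buf[1] = 16-16 = 0 → [0, 16]
append buf[1]+buf[-1] = 16+16 = 32 → [0, 16, 32]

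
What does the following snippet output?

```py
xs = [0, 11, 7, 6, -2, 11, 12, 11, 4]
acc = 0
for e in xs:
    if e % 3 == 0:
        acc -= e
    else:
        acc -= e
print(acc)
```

e=0: %3==0, acc = 0-0 = 0
e=11: not %3==0, acc = 0-11 = -11
e=7: not %3==0, acc = (-11)-7 = -18
e=6: %3==0, acc = (-18)-6 = -24
e=-2: not %3==0, acc = (-24)-(-2) = -22
e=11: not %3==0, acc = (-22)-11 = -33
e=12: %3==0, acc = (-33)-12 = -45
e=11: not %3==0, acc = (-45)-11 = -56
e=4: not %3==0, acc = (-56)-4 = -60

-60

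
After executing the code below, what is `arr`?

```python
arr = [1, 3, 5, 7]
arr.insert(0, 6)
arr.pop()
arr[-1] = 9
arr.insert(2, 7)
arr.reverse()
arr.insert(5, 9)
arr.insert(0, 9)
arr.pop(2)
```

[9, 9, 7, 1, 6, 9]

insert 6 at 0 → [6, 1, 3, 5, 7]
pop() removes 7 → [6, 1, 3, 5]
arr[-1] = 9 → [6, 1, 3, 9]
insert 7 at 2 → [6, 1, 7, 3, 9]
reverse → [9, 3, 7, 1, 6]
insert 9 at 5 → [9, 3, 7, 1, 6, 9]
insert 9 at 0 → [9, 9, 3, 7, 1, 6, 9]
pop(2) removes 3 → [9, 9, 7, 1, 6, 9]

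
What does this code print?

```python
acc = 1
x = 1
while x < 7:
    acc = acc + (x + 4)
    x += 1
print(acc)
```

46

x=1: acc = 1+5 = 6
x=2: acc = 6+6 = 12
x=3: acc = 12+7 = 19
x=4: acc = 19+8 = 27
x=5: acc = 27+9 = 36
x=6: acc = 36+10 = 46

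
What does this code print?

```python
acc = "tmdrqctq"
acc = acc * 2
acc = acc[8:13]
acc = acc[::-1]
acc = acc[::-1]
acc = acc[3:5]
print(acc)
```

rq

repeat ×2 → 'tmdrqctqtmdrqctq'
slice [8:13] → 'tmdrq'
reverse → 'qrdmt'
reverse → 'tmdrq'
slice [3:5] → 'rq'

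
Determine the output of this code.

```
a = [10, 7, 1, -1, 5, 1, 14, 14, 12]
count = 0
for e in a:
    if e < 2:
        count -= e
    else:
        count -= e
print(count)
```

e=10: not <2, count = 0-10 = -10
e=7: not <2, count = (-10)-7 = -17
e=1: <2, count = (-17)-1 = -18
e=-1: <2, count = (-18)-(-1) = -17
e=5: not <2, count = (-17)-5 = -22
e=1: <2, count = (-22)-1 = -23
e=14: not <2, count = (-23)-14 = -37
e=14: not <2, count = (-37)-14 = -51
e=12: not <2, count = (-51)-12 = -63

-63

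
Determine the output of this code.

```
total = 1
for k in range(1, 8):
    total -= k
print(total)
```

k=1: total = 1-1 = 0
k=2: total = 0-2 = -2
k=3: total = (-2)-3 = -5
k=4: total = (-5)-4 = -9
k=5: total = (-9)-5 = -14
k=6: total = (-14)-6 = -20
k=7: total = (-20)-7 = -27

-27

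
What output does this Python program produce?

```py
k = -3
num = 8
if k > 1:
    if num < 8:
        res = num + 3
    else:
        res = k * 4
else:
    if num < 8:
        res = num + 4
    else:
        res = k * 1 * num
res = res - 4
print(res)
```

-28

k=-3, num=8
k > 1 is False; num < 8 is False
→ res = k * 1 * num = -24
res = (-24)-4 = -28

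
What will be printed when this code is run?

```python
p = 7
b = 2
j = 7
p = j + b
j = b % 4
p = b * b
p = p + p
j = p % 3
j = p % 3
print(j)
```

2

p = 7+2 = 9
j = 2%4 = 2
p = 2*2 = 4
p = 4+4 = 8
j = 8%3 = 2
j = 8%3 = 2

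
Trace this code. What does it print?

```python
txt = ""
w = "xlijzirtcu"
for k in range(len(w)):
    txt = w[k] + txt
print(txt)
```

uctrizjilx

k=0: prepend 'x' → 'x'
k=1: prepend 'l' → 'lx'
k=2: prepend 'i' → 'ilx'
k=3: prepend 'j' → 'jilx'
k=4: prepend 'z' → 'zjilx'
k=5: prepend 'i' → 'izjilx'
k=6: prepend 'r' → 'rizjilx'
k=7: prepend 't' → 'trizjilx'
k=8: prepend 'c' → 'ctrizjilx'
k=9: prepend 'u' → 'uctrizjilx'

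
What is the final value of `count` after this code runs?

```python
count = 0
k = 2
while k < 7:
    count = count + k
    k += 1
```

k=2: count = 0+2 = 2
k=3: count = 2+3 = 5
k=4: count = 5+4 = 9
k=5: count = 9+5 = 14
k=6: count = 14+6 = 20

20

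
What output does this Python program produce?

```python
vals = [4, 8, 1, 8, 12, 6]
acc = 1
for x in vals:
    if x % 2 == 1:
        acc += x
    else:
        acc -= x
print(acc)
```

x=4: not odd, acc = 1-4 = -3
x=8: not odd, acc = (-3)-8 = -11
x=1: odd, acc = (-11)+1 = -10
x=8: not odd, acc = (-10)-8 = -18
x=12: not odd, acc = (-18)-12 = -30
x=6: not odd, acc = (-30)-6 = -36

-36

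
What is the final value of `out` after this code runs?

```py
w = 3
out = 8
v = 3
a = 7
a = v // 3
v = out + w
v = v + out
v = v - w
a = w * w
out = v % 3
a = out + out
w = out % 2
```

1

a = 3//3 = 1
v = 8+3 = 11
v = 11+8 = 19
v = 19-3 = 16
a = 3*3 = 9
out = 16%3 = 1
a = 1+1 = 2
w = 1%2 = 1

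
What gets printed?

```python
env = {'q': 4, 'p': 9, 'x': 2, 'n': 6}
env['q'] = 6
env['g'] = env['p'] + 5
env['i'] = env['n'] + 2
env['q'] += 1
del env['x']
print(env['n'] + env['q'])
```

env['q'] = 6 → {'q': 6, 'p': 9, 'x': 2, 'n': 6}
env['g'] = env['p']+5 = 14 → {'q': 6, 'p': 9, 'x': 2, 'n': 6, 'g': 14}
env['i'] = env['n']+2 = 8 → {'q': 6, 'p': 9, 'x': 2, 'n': 6, 'g': 14, 'i': 8}
env['q'] = 6+1 = 7 → {'q': 7, 'p': 9, 'x': 2, 'n': 6, 'g': 14, 'i': 8}
del 'x' → {'q': 7, 'p': 9, 'n': 6, 'g': 14, 'i': 8}
env['n']+env['q'] = 6+7 = 13

13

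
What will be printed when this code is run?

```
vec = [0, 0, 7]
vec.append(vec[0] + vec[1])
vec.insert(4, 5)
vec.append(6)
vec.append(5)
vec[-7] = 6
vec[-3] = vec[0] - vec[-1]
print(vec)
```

append vec[0]+vec[1] = 0+0 = 0 → [0, 0, 7, 0]
insert 5 at 4 → [0, 0, 7, 0, 5]
append 6 → [0, 0, 7, 0, 5, 6]
append 5 → [0, 0, 7, 0, 5, 6, 5]
vec[-7] = 6 → [6, 0, 7, 0, 5, 6, 5]
vec[-3] = vec[0]-vec[-1] = 6-5 = 1 → [6, 0, 7, 0, 1, 6, 5]

[6, 0, 7, 0, 1, 6, 5]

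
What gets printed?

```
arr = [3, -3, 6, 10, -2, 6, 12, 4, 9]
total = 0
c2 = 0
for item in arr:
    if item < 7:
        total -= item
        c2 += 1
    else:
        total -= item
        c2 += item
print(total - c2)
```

-82

item=3: <7, total = 0-3 = -3; c2=1
item=-3: <7, total = (-3)-(-3) = 0; c2=2
item=6: <7, total = 0-6 = -6; c2=3
item=10: not <7, total = (-6)-10 = -16; c2=13
item=-2: <7, total = (-16)-(-2) = -14; c2=14
item=6: <7, total = (-14)-6 = -20; c2=15
item=12: not <7, total = (-20)-12 = -32; c2=27
item=4: <7, total = (-32)-4 = -36; c2=28
item=9: not <7, total = (-36)-9 = -45; c2=37
total-c2 = (-45)-37 = -82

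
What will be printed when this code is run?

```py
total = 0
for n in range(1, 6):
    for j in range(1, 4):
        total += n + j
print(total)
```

n=1,j=1: total = 0+2 = 2
n=1,j=2: total = 2+3 = 5
n=1,j=3: total = 5+4 = 9
n=2,j=1: total = 9+3 = 12
n=2,j=2: total = 12+4 = 16
n=2,j=3: total = 16+5 = 21
n=3,j=1: total = 21+4 = 25
n=3,j=2: total = 25+5 = 30
n=3,j=3: total = 30+6 = 36
n=4,j=1: total = 36+5 = 41
n=4,j=2: total = 41+6 = 47
n=4,j=3: total = 47+7 = 54
n=5,j=1: total = 54+6 = 60
n=5,j=2: total = 60+7 = 67
n=5,j=3: total = 67+8 = 75

75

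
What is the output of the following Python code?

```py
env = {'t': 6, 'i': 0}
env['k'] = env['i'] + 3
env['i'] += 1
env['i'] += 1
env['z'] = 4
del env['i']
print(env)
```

env['k'] = env['i']+3 = 3 → {'t': 6, 'i': 0, 'k': 3}
env['i'] = 0+1 = 1 → {'t': 6, 'i': 1, 'k': 3}
env['i'] = 1+1 = 2 → {'t': 6, 'i': 2, 'k': 3}
env['z'] = 4 → {'t': 6, 'i': 2, 'k': 3, 'z': 4}
del 'i' → {'t': 6, 'k': 3, 'z': 4}

{'t': 6, 'k': 3, 'z': 4}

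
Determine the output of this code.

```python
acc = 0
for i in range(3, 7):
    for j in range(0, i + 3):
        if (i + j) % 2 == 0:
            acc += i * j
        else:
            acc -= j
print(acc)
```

i=3,j=0: odd sum, acc = 0-0 = 0
i=3,j=1: even sum, acc = 0+3 = 3
i=3,j=2: odd sum, acc = 3-2 = 1
i=3,j=3: even sum, acc = 1+9 = 10
i=3,j=4: odd sum, acc = 10-4 = 6
i=3,j=5: even sum, acc = 6+15 = 21
i=4,j=0: even sum, acc = 21+0 = 21
i=4,j=1: odd sum, acc = 21-1 = 20
i=4,j=2: even sum, acc = 20+8 = 28
i=4,j=3: odd sum, acc = 28-3 = 25
i=4,j=4: even sum, acc = 25+16 = 41
i=4,j=5: odd sum, acc = 41-5 = 36
i=4,j=6: even sum, acc = 36+24 = 60
i=5,j=0: odd sum, acc = 60-0 = 60
i=5,j=1: even sum, acc = 60+5 = 65
i=5,j=2: odd sum, acc = 65-2 = 63
i=5,j=3: even sum, acc = 63+15 = 78
i=5,j=4: odd sum, acc = 78-4 = 74
i=5,j=5: even sum, acc = 74+25 = 99
i=5,j=6: odd sum, acc = 99-6 = 93
i=5,j=7: even sum, acc = 93+35 = 128
i=6,j=0: even sum, acc = 128+0 = 128
i=6,j=1: odd sum, acc = 128-1 = 127
i=6,j=2: even sum, acc = 127+12 = 139
i=6,j=3: odd sum, acc = 139-3 = 136
i=6,j=4: even sum, acc = 136+24 = 160
i=6,j=5: odd sum, acc = 160-5 = 155
i=6,j=6: even sum, acc = 155+36 = 191
i=6,j=7: odd sum, acc = 191-7 = 184
i=6,j=8: even sum, acc = 184+48 = 232

232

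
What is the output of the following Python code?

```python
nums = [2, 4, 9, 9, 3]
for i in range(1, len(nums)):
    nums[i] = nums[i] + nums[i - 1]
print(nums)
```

[2, 6, 15, 24, 27]

i=1: nums[1] = 4+2 = 6 → [2, 6, 9, 9, 3]
i=2: nums[2] = 9+6 = 15 → [2, 6, 15, 9, 3]
i=3: nums[3] = 9+15 = 24 → [2, 6, 15, 24, 3]
i=4: nums[4] = 3+24 = 27 → [2, 6, 15, 24, 27]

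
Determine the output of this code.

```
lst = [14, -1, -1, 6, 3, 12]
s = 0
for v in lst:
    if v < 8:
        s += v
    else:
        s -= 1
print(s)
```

v=14: not <8, s = 0-1 = -1
v=-1: <8, s = (-1)+(-1) = -2
v=-1: <8, s = (-2)+(-1) = -3
v=6: <8, s = (-3)+6 = 3
v=3: <8, s = 3+3 = 6
v=12: not <8, s = 6-1 = 5

5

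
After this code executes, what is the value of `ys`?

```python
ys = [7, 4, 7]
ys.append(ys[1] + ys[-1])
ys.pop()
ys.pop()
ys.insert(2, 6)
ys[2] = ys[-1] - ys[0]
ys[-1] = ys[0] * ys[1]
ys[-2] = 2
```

[7, 2, 28]

append ys[1]+ys[-1] = 4+7 = 11 → [7, 4, 7, 11]
pop() removes 11 → [7, 4, 7]
pop() removes 7 → [7, 4]
insert 6 at 2 → [7, 4, 6]
ys[2] = ys[-1]-ys[0] = 6-7 = -1 → [7, 4, -1]
ys[-1] = ys[0]*ys[1] = 7*4 = 28 → [7, 4, 28]
ys[-2] = 2 → [7, 2, 28]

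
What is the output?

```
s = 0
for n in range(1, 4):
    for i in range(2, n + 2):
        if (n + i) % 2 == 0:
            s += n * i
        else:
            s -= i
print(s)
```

n=1,i=2: odd sum, s = 0-2 = -2
n=2,i=2: even sum, s = (-2)+4 = 2
n=2,i=3: odd sum, s = 2-3 = -1
n=3,i=2: odd sum, s = (-1)-2 = -3
n=3,i=3: even sum, s = (-3)+9 = 6
n=3,i=4: odd sum, s = 6-4 = 2

2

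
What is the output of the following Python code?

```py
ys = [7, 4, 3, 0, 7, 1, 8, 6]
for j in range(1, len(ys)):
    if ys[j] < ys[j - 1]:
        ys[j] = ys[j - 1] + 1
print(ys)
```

[7, 8, 9, 10, 11, 12, 13, 14]

j=1: 4<7, ys[1] = 7+1 = 8 → [7, 8, 3, 0, 7, 1, 8, 6]
j=2: 3<8, ys[2] = 8+1 = 9 → [7, 8, 9, 0, 7, 1, 8, 6]
j=3: 0<9, ys[3] = 9+1 = 10 → [7, 8, 9, 10, 7, 1, 8, 6]
j=4: 7<10, ys[4] = 10+1 = 11 → [7, 8, 9, 10, 11, 1, 8, 6]
j=5: 1<11, ys[5] = 11+1 = 12 → [7, 8, 9, 10, 11, 12, 8, 6]
j=6: 8<12, ys[6] = 12+1 = 13 → [7, 8, 9, 10, 11, 12, 13, 6]
j=7: 6<13, ys[7] = 13+1 = 14 → [7, 8, 9, 10, 11, 12, 13, 14]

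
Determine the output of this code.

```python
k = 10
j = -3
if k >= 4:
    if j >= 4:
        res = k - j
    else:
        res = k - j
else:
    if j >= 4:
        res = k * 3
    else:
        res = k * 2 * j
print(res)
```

k=10, j=-3
k >= 4 is True; j >= 4 is False
→ res = k - j = 13

13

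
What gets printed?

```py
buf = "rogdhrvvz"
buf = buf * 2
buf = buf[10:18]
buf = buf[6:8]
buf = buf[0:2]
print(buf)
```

repeat ×2 → 'rogdhrvvzrogdhrvvz'
slice [10:18] → 'ogdhrvvz'
slice [6:8] → 'vz'
slice [0:2] → 'vz'

vz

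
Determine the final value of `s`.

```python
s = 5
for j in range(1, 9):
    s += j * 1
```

41

j=1: s = 5+1*1 = 6
j=2: s = 6+2*1 = 8
j=3: s = 8+3*1 = 11
j=4: s = 11+4*1 = 15
j=5: s = 15+5*1 = 20
j=6: s = 20+6*1 = 26
j=7: s = 26+7*1 = 33
j=8: s = 33+8*1 = 41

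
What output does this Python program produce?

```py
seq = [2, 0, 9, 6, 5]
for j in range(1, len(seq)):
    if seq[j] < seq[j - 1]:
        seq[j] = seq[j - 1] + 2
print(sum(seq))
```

j=1: 0<2, seq[1] = 2+2 = 4 → [2, 4, 9, 6, 5]
j=2: 9>=4, unchanged → [2, 4, 9, 6, 5]
j=3: 6<9, seq[3] = 9+2 = 11 → [2, 4, 9, 11, 5]
j=4: 5<11, seq[4] = 11+2 = 13 → [2, 4, 9, 11, 13]
sum = 39

39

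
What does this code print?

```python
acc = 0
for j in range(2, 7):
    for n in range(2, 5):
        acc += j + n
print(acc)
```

j=2,n=2: acc = 0+4 = 4
j=2,n=3: acc = 4+5 = 9
j=2,n=4: acc = 9+6 = 15
j=3,n=2: acc = 15+5 = 20
j=3,n=3: acc = 20+6 = 26
j=3,n=4: acc = 26+7 = 33
j=4,n=2: acc = 33+6 = 39
j=4,n=3: acc = 39+7 = 46
j=4,n=4: acc = 46+8 = 54
j=5,n=2: acc = 54+7 = 61
j=5,n=3: acc = 61+8 = 69
j=5,n=4: acc = 69+9 = 78
j=6,n=2: acc = 78+8 = 86
j=6,n=3: acc = 86+9 = 95
j=6,n=4: acc = 95+10 = 105

105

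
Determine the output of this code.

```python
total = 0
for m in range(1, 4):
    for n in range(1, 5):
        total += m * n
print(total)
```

m=1,n=1: total = 0+1 = 1
m=1,n=2: total = 1+2 = 3
m=1,n=3: total = 3+3 = 6
m=1,n=4: total = 6+4 = 10
m=2,n=1: total = 10+2 = 12
m=2,n=2: total = 12+4 = 16
m=2,n=3: total = 16+6 = 22
m=2,n=4: total = 22+8 = 30
m=3,n=1: total = 30+3 = 33
m=3,n=2: total = 33+6 = 39
m=3,n=3: total = 39+9 = 48
m=3,n=4: total = 48+12 = 60

60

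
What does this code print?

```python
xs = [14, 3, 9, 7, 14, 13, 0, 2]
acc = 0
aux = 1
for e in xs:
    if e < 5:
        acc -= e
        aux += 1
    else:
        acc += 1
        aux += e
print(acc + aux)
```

e=14: not <5, acc = 0+1 = 1; aux=15
e=3: <5, acc = 1-3 = -2; aux=16
e=9: not <5, acc = (-2)+1 = -1; aux=25
e=7: not <5, acc = (-1)+1 = 0; aux=32
e=14: not <5, acc = 0+1 = 1; aux=46
e=13: not <5, acc = 1+1 = 2; aux=59
e=0: <5, acc = 2-0 = 2; aux=60
e=2: <5, acc = 2-2 = 0; aux=61
acc+aux = 0+61 = 61

61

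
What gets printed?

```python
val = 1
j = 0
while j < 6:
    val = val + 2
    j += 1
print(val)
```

j=0: val = 1+2 = 3
j=1: val = 3+2 = 5
j=2: val = 5+2 = 7
j=3: val = 7+2 = 9
j=4: val = 9+2 = 11
j=5: val = 11+2 = 13

13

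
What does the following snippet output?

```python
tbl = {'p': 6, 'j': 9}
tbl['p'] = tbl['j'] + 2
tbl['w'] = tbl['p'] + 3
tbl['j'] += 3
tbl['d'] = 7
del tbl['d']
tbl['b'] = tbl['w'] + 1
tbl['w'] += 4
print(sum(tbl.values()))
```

56

tbl['p'] = tbl['j']+2 = 11 → {'p': 11, 'j': 9}
tbl['w'] = tbl['p']+3 = 14 → {'p': 11, 'j': 9, 'w': 14}
tbl['j'] = 9+3 = 12 → {'p': 11, 'j': 12, 'w': 14}
tbl['d'] = 7 → {'p': 11, 'j': 12, 'w': 14, 'd': 7}
del 'd' → {'p': 11, 'j': 12, 'w': 14}
tbl['b'] = tbl['w']+1 = 15 → {'p': 11, 'j': 12, 'w': 14, 'b': 15}
tbl['w'] = 14+4 = 18 → {'p': 11, 'j': 12, 'w': 18, 'b': 15}
sum of values = 56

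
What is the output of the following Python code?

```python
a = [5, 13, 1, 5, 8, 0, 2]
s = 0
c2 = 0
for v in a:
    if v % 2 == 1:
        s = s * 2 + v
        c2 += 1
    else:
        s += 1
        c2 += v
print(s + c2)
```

116

v=5: odd, s = 0*2+5 = 5; c2=1
v=13: odd, s = 5*2+13 = 23; c2=2
v=1: odd, s = 23*2+1 = 47; c2=3
v=5: odd, s = 47*2+5 = 99; c2=4
v=8: not odd, s = 99+1 = 100; c2=12
v=0: not odd, s = 100+1 = 101; c2=12
v=2: not odd, s = 101+1 = 102; c2=14
s+c2 = 102+14 = 116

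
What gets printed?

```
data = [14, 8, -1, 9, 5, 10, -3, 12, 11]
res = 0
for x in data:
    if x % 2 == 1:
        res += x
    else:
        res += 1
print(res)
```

x=14: not odd, res = 0+1 = 1
x=8: not odd, res = 1+1 = 2
x=-1: odd, res = 2+(-1) = 1
x=9: odd, res = 1+9 = 10
x=5: odd, res = 10+5 = 15
x=10: not odd, res = 15+1 = 16
x=-3: odd, res = 16+(-3) = 13
x=12: not odd, res = 13+1 = 14
x=11: odd, res = 14+11 = 25

25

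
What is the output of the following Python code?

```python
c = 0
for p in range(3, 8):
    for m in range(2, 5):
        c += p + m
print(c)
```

p=3,m=2: c = 0+5 = 5
p=3,m=3: c = 5+6 = 11
p=3,m=4: c = 11+7 = 18
p=4,m=2: c = 18+6 = 24
p=4,m=3: c = 24+7 = 31
p=4,m=4: c = 31+8 = 39
p=5,m=2: c = 39+7 = 46
p=5,m=3: c = 46+8 = 54
p=5,m=4: c = 54+9 = 63
p=6,m=2: c = 63+8 = 71
p=6,m=3: c = 71+9 = 80
p=6,m=4: c = 80+10 = 90
p=7,m=2: c = 90+9 = 99
p=7,m=3: c = 99+10 = 109
p=7,m=4: c = 109+11 = 120

120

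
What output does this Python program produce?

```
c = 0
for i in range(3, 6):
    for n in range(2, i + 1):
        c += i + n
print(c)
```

66

i=3,n=2: c = 0+5 = 5
i=3,n=3: c = 5+6 = 11
i=4,n=2: c = 11+6 = 17
i=4,n=3: c = 17+7 = 24
i=4,n=4: c = 24+8 = 32
i=5,n=2: c = 32+7 = 39
i=5,n=3: c = 39+8 = 47
i=5,n=4: c = 47+9 = 56
i=5,n=5: c = 56+10 = 66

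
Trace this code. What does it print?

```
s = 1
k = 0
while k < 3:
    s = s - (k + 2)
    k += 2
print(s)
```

-5

k=0: s = 1-2 = -1
k=2: s = (-1)-4 = -5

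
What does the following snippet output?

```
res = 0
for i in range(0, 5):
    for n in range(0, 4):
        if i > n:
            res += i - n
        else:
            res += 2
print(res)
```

40

i=0,n=0: not 0>0, res = 0+2 = 2
i=0,n=1: not 0>1, res = 2+2 = 4
i=0,n=2: not 0>2, res = 4+2 = 6
i=0,n=3: not 0>3, res = 6+2 = 8
i=1,n=0: 1>0, res = 8+1 = 9
i=1,n=1: not 1>1, res = 9+2 = 11
i=1,n=2: not 1>2, res = 11+2 = 13
i=1,n=3: not 1>3, res = 13+2 = 15
i=2,n=0: 2>0, res = 15+2 = 17
i=2,n=1: 2>1, res = 17+1 = 18
i=2,n=2: not 2>2, res = 18+2 = 20
i=2,n=3: not 2>3, res = 20+2 = 22
i=3,n=0: 3>0, res = 22+3 = 25
i=3,n=1: 3>1, res = 25+2 = 27
i=3,n=2: 3>2, res = 27+1 = 28
i=3,n=3: not 3>3, res = 28+2 = 30
i=4,n=0: 4>0, res = 30+4 = 34
i=4,n=1: 4>1, res = 34+3 = 37
i=4,n=2: 4>2, res = 37+2 = 39
i=4,n=3: 4>3, res = 39+1 = 40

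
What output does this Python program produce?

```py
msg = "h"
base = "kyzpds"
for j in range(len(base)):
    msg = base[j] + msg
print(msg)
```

sdpzykh

j=0: prepend 'k' → 'kh'
j=1: prepend 'y' → 'ykh'
j=2: prepend 'z' → 'zykh'
j=3: prepend 'p' → 'pzykh'
j=4: prepend 'd' → 'dpzykh'
j=5: prepend 's' → 'sdpzykh'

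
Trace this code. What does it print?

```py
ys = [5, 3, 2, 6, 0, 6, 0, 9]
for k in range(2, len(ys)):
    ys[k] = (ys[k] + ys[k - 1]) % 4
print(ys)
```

[5, 3, 1, 3, 3, 1, 1, 2]

k=2: ys[2] = (2+3)%4 = 1 → [5, 3, 1, 6, 0, 6, 0, 9]
k=3: ys[3] = (6+1)%4 = 3 → [5, 3, 1, 3, 0, 6, 0, 9]
k=4: ys[4] = (0+3)%4 = 3 → [5, 3, 1, 3, 3, 6, 0, 9]
k=5: ys[5] = (6+3)%4 = 1 → [5, 3, 1, 3, 3, 1, 0, 9]
k=6: ys[6] = (0+1)%4 = 1 → [5, 3, 1, 3, 3, 1, 1, 9]
k=7: ys[7] = (9+1)%4 = 2 → [5, 3, 1, 3, 3, 1, 1, 2]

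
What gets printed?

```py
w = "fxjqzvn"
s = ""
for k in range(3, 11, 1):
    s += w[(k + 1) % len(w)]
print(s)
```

k=3: add w[4]='z' → 'z'
k=4: add w[5]='v' → 'zv'
k=5: add w[6]='n' → 'zvn'
k=6: add w[0]='f' → 'zvnf'
k=7: add w[1]='x' → 'zvnfx'
k=8: add w[2]='j' → 'zvnfxj'
k=9: add w[3]='q' → 'zvnfxjq'
k=10: add w[4]='z' → 'zvnfxjqz'

zvnfxjqz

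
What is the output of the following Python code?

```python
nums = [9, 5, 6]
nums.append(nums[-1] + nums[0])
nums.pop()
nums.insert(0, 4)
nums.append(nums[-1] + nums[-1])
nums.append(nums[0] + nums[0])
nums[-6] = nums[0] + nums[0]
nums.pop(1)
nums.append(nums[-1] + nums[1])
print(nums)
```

[8, 5, 6, 12, 8, 13]

append nums[-1]+nums[0] = 6+9 = 15 → [9, 5, 6, 15]
pop() removes 15 → [9, 5, 6]
insert 4 at 0 → [4, 9, 5, 6]
append nums[-1]+nums[-1] = 6+6 = 12 → [4, 9, 5, 6, 12]
append nums[0]+nums[0] = 4+4 = 8 → [4, 9, 5, 6, 12, 8]
nums[-6] = nums[0]+nums[0] = 4+4 = 8 → [8, 9, 5, 6, 12, 8]
pop(1) removes 9 → [8, 5, 6, 12, 8]
append nums[-1]+nums[1] = 8+5 = 13 → [8, 5, 6, 12, 8, 13]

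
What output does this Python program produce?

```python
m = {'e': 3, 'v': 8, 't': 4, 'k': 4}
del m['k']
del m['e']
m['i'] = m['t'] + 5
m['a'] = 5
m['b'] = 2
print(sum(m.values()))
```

28

del 'k' → {'e': 3, 'v': 8, 't': 4}
del 'e' → {'v': 8, 't': 4}
m['i'] = m['t']+5 = 9 → {'v': 8, 't': 4, 'i': 9}
m['a'] = 5 → {'v': 8, 't': 4, 'i': 9, 'a': 5}
m['b'] = 2 → {'v': 8, 't': 4, 'i': 9, 'a': 5, 'b': 2}
sum of values = 28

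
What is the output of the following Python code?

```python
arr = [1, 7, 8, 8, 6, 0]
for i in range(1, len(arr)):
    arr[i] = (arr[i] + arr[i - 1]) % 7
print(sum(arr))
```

i=1: arr[1] = (7+1)%7 = 1 → [1, 1, 8, 8, 6, 0]
i=2: arr[2] = (8+1)%7 = 2 → [1, 1, 2, 8, 6, 0]
i=3: arr[3] = (8+2)%7 = 3 → [1, 1, 2, 3, 6, 0]
i=4: arr[4] = (6+3)%7 = 2 → [1, 1, 2, 3, 2, 0]
i=5: arr[5] = (0+2)%7 = 2 → [1, 1, 2, 3, 2, 2]
sum = 11

11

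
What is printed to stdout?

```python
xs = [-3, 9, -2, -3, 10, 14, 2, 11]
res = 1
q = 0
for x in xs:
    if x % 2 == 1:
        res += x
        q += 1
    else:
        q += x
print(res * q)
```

420

x=-3: odd, res = 1+(-3) = -2; q=1
x=9: odd, res = (-2)+9 = 7; q=2
x=-2: not odd; q=0
x=-3: odd, res = 7+(-3) = 4; q=1
x=10: not odd; q=11
x=14: not odd; q=25
x=2: not odd; q=27
x=11: odd, res = 4+11 = 15; q=28
res*q = 15*28 = 420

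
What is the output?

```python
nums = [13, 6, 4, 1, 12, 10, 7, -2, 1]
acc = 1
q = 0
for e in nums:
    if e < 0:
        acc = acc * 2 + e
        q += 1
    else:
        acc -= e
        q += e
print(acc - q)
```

-162

e=13: not <0, acc = 1-13 = -12; q=13
e=6: not <0, acc = (-12)-6 = -18; q=19
e=4: not <0, acc = (-18)-4 = -22; q=23
e=1: not <0, acc = (-22)-1 = -23; q=24
e=12: not <0, acc = (-23)-12 = -35; q=36
e=10: not <0, acc = (-35)-10 = -45; q=46
e=7: not <0, acc = (-45)-7 = -52; q=53
e=-2: <0, acc = (-52)*2+(-2) = -106; q=54
e=1: not <0, acc = (-106)-1 = -107; q=55
acc-q = (-107)-55 = -162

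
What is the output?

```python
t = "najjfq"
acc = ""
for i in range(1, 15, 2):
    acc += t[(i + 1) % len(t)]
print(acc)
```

jfnjfnj

i=1: add t[2]='j' → 'j'
i=3: add t[4]='f' → 'jf'
i=5: add t[0]='n' → 'jfn'
i=7: add t[2]='j' → 'jfnj'
i=9: add t[4]='f' → 'jfnjf'
i=11: add t[0]='n' → 'jfnjfn'
i=13: add t[2]='j' → 'jfnjfnj'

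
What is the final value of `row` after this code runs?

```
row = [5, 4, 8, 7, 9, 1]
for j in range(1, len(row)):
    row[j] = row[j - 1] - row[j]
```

[5, 1, -7, -14, -23, -24]

j=1: row[1] = 5-4 = 1 → [5, 1, 8, 7, 9, 1]
j=2: row[2] = 1-8 = -7 → [5, 1, -7, 7, 9, 1]
j=3: row[3] = (-7)-7 = -14 → [5, 1, -7, -14, 9, 1]
j=4: row[4] = (-14)-9 = -23 → [5, 1, -7, -14, -23, 1]
j=5: row[5] = (-23)-1 = -24 → [5, 1, -7, -14, -23, -24]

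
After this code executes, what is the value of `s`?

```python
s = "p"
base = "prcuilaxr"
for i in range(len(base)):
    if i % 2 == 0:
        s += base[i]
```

i=0: add 'p' → 'pp'
i=1: skip
i=2: add 'c' → 'ppc'
i=3: skip
i=4: add 'i' → 'ppci'
i=5: skip
i=6: add 'a' → 'ppcia'
i=7: skip
i=8: add 'r' → 'ppciar'

'ppciar'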